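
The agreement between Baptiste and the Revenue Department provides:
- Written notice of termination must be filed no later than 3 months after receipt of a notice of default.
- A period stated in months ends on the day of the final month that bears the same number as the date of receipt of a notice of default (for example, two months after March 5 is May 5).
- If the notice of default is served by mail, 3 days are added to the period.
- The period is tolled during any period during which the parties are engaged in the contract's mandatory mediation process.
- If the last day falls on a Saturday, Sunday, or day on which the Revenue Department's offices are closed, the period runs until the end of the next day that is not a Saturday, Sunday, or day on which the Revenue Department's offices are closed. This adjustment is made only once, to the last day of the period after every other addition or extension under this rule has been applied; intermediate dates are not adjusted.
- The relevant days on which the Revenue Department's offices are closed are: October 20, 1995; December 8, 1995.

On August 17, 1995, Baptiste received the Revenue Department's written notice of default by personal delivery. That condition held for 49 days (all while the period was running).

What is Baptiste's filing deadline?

3 months after August 17, 1995 is November 17, 1995.
Service was not by mail, so no mail extension applies.
Tolling adds 49 days: November 17, 1995 + 49 days = January 5, 1996.
January 5, 1996 is a Friday and not a day on which the Revenue Department's offices are closed, so no extension applies.

January 5, 1996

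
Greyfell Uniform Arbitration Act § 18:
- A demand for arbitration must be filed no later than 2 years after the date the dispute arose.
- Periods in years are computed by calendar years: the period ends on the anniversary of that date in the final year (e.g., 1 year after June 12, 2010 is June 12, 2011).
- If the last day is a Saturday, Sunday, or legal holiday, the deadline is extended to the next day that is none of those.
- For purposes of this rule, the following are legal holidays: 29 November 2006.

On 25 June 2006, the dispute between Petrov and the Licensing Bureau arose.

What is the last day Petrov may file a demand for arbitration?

2 years after 25 June 2006 is June 25, 2008.
June 25, 2008 is a Wednesday and not a legal holiday, so no extension applies.

June 25, 2008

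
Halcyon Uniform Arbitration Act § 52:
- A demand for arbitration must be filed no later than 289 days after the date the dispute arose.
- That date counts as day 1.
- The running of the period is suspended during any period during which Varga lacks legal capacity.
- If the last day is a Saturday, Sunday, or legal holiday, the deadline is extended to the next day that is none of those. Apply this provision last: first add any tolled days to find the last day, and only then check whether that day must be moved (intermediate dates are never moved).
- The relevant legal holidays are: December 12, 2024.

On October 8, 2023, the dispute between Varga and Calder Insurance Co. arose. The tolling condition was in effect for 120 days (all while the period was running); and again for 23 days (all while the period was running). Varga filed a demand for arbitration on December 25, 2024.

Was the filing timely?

Counting October 8, 2023 as day 1, day 289 is July 22, 2024.
Tolling adds 120 days: July 22, 2024 + 120 days = November 19, 2024.
Tolling adds 23 days: November 19, 2024 + 23 days = December 12, 2024.
December 12, 2024 is a listed holiday. The next qualifying day is December 13, 2024.
The deadline is December 13, 2024; the filing on December 25, 2024 is after that date.

No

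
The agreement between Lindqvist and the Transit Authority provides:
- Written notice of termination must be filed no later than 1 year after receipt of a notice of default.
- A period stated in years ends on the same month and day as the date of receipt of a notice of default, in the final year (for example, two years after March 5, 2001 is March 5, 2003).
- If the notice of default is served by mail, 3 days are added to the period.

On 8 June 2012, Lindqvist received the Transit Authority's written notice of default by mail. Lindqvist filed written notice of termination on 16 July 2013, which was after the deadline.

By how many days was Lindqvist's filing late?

35 days

1 year after 8 June 2012 is June 8, 2013.
Service was by mail, adding 3 days: June 8, 2013 + 3 days = June 11, 2013.
The deadline is June 11, 2013; from June 11, 2013 to July 16, 2013 is 35 days.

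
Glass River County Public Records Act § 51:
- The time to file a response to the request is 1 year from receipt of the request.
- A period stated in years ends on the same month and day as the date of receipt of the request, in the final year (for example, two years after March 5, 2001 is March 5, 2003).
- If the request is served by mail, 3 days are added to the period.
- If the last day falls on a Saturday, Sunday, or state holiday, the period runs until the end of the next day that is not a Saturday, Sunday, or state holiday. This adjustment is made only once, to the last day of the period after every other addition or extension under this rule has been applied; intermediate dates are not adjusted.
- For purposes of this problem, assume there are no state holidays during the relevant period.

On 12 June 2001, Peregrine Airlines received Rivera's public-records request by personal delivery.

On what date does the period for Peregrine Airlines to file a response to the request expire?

1 year after 12 June 2001 is June 12, 2002.
Service was not by mail, so no mail extension applies.
June 12, 2002 is a Wednesday and not a state holiday, so no extension applies.

June 12, 2002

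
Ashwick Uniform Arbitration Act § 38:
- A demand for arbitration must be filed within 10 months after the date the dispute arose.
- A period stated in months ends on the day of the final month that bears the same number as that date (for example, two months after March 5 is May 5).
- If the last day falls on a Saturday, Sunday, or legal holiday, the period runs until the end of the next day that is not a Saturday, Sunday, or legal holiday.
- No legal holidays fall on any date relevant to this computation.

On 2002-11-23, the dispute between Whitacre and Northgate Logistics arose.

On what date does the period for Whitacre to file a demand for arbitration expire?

September 23, 2003

10 months after 2002-11-23 is September 23, 2003.
September 23, 2003 is a Tuesday and not a legal holiday, so no extension applies.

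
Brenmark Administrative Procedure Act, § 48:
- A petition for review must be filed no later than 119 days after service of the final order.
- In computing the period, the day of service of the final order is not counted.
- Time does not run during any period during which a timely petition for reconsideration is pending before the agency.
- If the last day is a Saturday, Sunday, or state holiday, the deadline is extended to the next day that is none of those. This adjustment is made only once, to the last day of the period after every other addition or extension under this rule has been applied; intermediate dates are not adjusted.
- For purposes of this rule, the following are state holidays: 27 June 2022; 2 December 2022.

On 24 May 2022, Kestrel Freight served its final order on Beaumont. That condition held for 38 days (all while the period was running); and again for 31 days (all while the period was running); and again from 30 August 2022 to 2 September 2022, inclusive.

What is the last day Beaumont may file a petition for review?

119 days after 24 May 2022 is September 20, 2022.
Tolling adds 38 days: September 20, 2022 + 38 days = October 28, 2022.
Tolling adds 31 days: October 28, 2022 + 31 days = November 28, 2022.
From August 30, 2022 through September 2, 2022 inclusive is 4 days; tolling adds 4 days: November 28, 2022 + 4 days = December 2, 2022.
December 2, 2022 is a listed holiday; December 3, 2022 is Saturday; December 4, 2022 is Sunday. The next qualifying day is December 5, 2022.

December 5, 2022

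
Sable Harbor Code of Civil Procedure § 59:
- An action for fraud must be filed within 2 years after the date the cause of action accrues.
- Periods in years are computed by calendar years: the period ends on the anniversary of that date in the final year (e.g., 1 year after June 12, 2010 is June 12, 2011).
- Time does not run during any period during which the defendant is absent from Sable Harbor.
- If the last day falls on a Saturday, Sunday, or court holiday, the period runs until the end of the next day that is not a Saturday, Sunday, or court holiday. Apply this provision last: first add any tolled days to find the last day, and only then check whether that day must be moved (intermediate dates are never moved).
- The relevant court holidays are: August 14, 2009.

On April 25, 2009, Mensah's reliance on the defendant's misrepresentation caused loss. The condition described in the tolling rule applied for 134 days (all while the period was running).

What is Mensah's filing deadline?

2 years after April 25, 2009 is April 25, 2011.
Tolling adds 134 days: April 25, 2011 + 134 days = September 6, 2011.
September 6, 2011 is a Tuesday and not a court holiday, so no extension applies.

September 6, 2011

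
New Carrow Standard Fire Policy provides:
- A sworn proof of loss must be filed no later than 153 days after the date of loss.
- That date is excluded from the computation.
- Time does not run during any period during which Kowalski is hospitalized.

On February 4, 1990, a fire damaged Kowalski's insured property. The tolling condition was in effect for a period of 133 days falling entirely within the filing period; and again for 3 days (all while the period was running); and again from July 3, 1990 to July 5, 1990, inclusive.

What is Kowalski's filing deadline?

November 23, 1990

153 days after February 4, 1990 is July 7, 1990.
Tolling adds 133 days: July 7, 1990 + 133 days = November 17, 1990.
Tolling adds 3 days: November 17, 1990 + 3 days = November 20, 1990.
From July 3, 1990 through July 5, 1990 inclusive is 3 days; tolling adds 3 days: November 20, 1990 + 3 days = November 23, 1990.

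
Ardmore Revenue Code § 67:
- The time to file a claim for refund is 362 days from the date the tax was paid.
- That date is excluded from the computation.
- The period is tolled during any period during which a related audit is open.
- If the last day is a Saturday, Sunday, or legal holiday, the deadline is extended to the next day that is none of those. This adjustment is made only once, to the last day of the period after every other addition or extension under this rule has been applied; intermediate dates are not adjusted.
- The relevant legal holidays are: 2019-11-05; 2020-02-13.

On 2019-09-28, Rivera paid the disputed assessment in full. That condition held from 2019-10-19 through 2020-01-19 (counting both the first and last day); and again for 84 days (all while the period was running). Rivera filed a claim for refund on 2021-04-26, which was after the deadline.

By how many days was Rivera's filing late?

35 days

362 days after 2019-09-28 is September 24, 2020.
From October 19, 2019 through January 19, 2020 inclusive is 93 days; tolling adds 93 days: September 24, 2020 + 93 days = December 26, 2020.
Tolling adds 84 days: December 26, 2020 + 84 days = March 20, 2021.
March 20, 2021 is Saturday; March 21, 2021 is Sunday. The next qualifying day is March 22, 2021.
The deadline is March 22, 2021; from March 22, 2021 to April 26, 2021 is 35 days.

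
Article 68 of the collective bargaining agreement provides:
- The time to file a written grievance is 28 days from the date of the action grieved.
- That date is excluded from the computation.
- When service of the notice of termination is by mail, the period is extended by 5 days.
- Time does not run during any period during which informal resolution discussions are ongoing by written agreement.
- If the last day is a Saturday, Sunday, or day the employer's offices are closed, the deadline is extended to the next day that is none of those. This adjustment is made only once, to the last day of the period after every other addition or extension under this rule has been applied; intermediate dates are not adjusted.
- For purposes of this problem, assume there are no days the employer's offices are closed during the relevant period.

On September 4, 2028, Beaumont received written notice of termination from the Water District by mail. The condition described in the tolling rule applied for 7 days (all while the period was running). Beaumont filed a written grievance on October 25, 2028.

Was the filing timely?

28 days after September 4, 2028 is October 2, 2028.
Service was by mail, adding 5 days: October 2, 2028 + 5 days = October 7, 2028.
Tolling adds 7 days: October 7, 2028 + 7 days = October 14, 2028.
October 14, 2028 is Saturday; October 15, 2028 is Sunday. The next qualifying day is October 16, 2028.
The deadline is October 16, 2028; the filing on October 25, 2028 is after that date.

No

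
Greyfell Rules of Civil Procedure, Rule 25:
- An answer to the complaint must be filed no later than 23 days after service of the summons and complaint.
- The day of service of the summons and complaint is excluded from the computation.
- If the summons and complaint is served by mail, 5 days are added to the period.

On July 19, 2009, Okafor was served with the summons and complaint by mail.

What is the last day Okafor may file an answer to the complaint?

August 16, 2009

23 days after July 19, 2009 is August 11, 2009.
Service was by mail, adding 5 days: August 11, 2009 + 5 days = August 16, 2009.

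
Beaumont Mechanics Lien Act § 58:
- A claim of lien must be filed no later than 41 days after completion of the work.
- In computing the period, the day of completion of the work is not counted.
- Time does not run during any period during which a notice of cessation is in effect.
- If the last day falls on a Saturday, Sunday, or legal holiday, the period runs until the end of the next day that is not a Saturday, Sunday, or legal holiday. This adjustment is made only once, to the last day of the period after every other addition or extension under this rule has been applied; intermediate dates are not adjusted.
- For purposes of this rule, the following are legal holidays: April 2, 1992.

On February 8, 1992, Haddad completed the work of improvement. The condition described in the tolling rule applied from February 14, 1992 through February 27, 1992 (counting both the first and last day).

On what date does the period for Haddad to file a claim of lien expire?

41 days after February 8, 1992 is March 20, 1992.
From February 14, 1992 through February 27, 1992 inclusive is 14 days; tolling adds 14 days: March 20, 1992 + 14 days = April 3, 1992.
April 3, 1992 is a Friday and not a legal holiday, so no extension applies.

April 3, 1992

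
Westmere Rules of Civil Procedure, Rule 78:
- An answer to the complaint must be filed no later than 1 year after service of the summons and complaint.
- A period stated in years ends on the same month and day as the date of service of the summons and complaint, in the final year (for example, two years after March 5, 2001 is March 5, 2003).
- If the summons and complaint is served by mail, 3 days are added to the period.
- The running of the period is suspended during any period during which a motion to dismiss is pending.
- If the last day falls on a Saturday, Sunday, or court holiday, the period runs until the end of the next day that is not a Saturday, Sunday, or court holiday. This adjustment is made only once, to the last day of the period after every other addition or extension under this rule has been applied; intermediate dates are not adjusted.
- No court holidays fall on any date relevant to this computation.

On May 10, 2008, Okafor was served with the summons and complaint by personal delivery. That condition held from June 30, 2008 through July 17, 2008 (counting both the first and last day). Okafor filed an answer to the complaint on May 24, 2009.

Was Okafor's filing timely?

1 year after May 10, 2008 is May 10, 2009.
Service was not by mail, so no mail extension applies.
From June 30, 2008 through July 17, 2008 inclusive is 18 days; tolling adds 18 days: May 10, 2009 + 18 days = May 28, 2009.
May 28, 2009 is a Thursday and not a court holiday, so no extension applies.
The deadline is May 28, 2009; the filing on May 24, 2009 is on or before that date.

Yes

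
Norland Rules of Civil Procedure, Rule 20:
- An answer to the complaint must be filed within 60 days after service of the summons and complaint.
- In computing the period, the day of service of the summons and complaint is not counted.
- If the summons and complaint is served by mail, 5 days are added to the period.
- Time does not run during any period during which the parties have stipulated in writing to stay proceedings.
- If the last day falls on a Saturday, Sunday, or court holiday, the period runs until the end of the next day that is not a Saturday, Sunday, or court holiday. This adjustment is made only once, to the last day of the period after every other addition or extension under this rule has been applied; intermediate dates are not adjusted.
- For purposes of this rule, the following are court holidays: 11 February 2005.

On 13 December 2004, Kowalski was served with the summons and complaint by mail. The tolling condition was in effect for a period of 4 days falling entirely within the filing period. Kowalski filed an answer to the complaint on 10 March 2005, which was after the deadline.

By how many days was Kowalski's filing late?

17 days

60 days after 13 December 2004 is February 11, 2005.
Service was by mail, adding 5 days: February 11, 2005 + 5 days = February 16, 2005.
Tolling adds 4 days: February 16, 2005 + 4 days = February 20, 2005.
February 20, 2005 is Sunday. The next qualifying day is February 21, 2005.
The deadline is February 21, 2005; from February 21, 2005 to March 10, 2005 is 17 days.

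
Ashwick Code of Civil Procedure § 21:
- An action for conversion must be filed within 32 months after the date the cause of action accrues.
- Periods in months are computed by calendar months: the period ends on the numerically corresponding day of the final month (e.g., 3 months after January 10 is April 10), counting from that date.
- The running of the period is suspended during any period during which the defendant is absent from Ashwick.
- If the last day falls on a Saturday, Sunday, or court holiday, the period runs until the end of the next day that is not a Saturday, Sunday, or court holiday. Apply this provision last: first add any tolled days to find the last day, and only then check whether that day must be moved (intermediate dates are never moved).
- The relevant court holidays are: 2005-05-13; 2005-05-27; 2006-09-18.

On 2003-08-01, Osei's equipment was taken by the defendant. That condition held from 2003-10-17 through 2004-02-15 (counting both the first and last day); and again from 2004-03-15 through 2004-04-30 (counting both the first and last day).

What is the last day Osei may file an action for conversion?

September 19, 2006

32 months after 2003-08-01 is April 1, 2006.
From October 17, 2003 through February 15, 2004 inclusive is 122 days; tolling adds 122 days: April 1, 2006 + 122 days = August 1, 2006.
From March 15, 2004 through April 30, 2004 inclusive is 47 days; tolling adds 47 days: August 1, 2006 + 47 days = September 17, 2006.
September 17, 2006 is Sunday; September 18, 2006 is a listed holiday. The next qualifying day is September 19, 2006.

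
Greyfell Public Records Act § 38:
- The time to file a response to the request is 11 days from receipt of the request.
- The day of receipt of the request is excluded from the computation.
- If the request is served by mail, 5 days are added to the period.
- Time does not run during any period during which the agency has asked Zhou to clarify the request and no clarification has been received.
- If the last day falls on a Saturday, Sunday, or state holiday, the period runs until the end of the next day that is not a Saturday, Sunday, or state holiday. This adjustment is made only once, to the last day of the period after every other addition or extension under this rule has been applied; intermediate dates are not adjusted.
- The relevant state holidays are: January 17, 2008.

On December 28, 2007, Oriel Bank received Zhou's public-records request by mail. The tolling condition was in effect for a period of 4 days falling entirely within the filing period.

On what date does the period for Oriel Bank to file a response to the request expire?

11 days after December 28, 2007 is January 8, 2008.
Service was by mail, adding 5 days: January 8, 2008 + 5 days = January 13, 2008.
Tolling adds 4 days: January 13, 2008 + 4 days = January 17, 2008.
January 17, 2008 is a listed holiday. The next qualifying day is January 18, 2008.

January 18, 2008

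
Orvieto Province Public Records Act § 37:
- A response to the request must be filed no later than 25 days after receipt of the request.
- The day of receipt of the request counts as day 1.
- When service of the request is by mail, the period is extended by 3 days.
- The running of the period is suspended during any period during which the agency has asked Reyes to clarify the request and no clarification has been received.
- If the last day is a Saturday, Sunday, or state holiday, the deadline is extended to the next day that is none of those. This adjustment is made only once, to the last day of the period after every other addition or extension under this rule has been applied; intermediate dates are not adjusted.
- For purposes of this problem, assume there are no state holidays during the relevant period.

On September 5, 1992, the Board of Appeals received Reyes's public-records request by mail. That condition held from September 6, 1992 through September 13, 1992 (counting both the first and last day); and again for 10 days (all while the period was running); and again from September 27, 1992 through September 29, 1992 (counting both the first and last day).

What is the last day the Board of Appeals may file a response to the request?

October 23, 1992

Counting September 5, 1992 as day 1, day 25 is September 29, 1992.
Service was by mail, adding 3 days: September 29, 1992 + 3 days = October 2, 1992.
From September 6, 1992 through September 13, 1992 inclusive is 8 days; tolling adds 8 days: October 2, 1992 + 8 days = October 10, 1992.
Tolling adds 10 days: October 10, 1992 + 10 days = October 20, 1992.
From September 27, 1992 through September 29, 1992 inclusive is 3 days; tolling adds 3 days: October 20, 1992 + 3 days = October 23, 1992.
October 23, 1992 is a Friday and not a state holiday, so no extension applies.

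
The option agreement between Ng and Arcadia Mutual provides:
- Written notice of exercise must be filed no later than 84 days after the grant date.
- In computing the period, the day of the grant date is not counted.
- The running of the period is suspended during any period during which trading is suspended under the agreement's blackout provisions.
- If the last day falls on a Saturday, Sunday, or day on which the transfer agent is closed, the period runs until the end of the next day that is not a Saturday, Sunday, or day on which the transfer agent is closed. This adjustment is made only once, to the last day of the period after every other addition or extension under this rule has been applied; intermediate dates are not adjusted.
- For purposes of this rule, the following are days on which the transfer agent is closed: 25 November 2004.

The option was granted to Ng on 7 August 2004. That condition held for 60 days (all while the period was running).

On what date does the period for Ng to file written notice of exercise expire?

84 days after 7 August 2004 is October 30, 2004.
Tolling adds 60 days: October 30, 2004 + 60 days = December 29, 2004.
December 29, 2004 is a Wednesday and not a day on which the transfer agent is closed, so no extension applies.

December 29, 2004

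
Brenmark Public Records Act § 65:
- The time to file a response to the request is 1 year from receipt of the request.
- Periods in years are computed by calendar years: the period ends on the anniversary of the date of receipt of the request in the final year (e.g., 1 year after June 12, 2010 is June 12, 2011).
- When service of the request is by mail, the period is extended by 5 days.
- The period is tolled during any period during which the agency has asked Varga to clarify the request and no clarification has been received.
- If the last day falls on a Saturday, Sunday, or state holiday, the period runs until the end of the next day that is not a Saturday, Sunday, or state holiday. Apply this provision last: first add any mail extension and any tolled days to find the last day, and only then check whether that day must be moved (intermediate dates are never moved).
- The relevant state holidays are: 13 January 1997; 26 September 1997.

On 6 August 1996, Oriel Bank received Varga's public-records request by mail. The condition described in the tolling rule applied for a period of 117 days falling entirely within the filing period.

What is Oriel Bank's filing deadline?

December 8, 1997

1 year after 6 August 1996 is August 6, 1997.
Service was by mail, adding 5 days: August 6, 1997 + 5 days = August 11, 1997.
Tolling adds 117 days: August 11, 1997 + 117 days = December 6, 1997.
December 6, 1997 is Saturday; December 7, 1997 is Sunday. The next qualifying day is December 8, 1997.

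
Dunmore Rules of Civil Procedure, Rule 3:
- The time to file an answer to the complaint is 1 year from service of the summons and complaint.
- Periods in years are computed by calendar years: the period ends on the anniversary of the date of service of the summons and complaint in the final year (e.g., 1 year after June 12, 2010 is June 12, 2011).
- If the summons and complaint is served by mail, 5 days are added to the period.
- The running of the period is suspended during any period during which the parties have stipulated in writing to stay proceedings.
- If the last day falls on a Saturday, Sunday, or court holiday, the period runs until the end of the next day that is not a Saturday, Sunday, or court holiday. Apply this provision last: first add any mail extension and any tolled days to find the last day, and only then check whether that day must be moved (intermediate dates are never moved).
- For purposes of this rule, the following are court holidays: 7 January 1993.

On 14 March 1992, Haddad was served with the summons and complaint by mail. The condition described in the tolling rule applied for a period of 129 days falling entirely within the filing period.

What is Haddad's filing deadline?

July 26, 1993

1 year after 14 March 1992 is March 14, 1993.
Service was by mail, adding 5 days: March 14, 1993 + 5 days = March 19, 1993.
Tolling adds 129 days: March 19, 1993 + 129 days = July 26, 1993.
July 26, 1993 is a Monday and not a court holiday, so no extension applies.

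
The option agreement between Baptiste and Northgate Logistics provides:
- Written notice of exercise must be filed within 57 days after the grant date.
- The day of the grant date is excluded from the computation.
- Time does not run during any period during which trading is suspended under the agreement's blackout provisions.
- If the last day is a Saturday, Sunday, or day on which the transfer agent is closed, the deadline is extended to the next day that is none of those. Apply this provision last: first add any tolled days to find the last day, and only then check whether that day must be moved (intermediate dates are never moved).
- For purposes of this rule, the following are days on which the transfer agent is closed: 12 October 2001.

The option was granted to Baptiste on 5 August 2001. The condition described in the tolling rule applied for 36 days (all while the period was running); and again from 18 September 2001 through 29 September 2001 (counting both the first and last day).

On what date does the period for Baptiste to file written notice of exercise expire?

57 days after 5 August 2001 is October 1, 2001.
Tolling adds 36 days: October 1, 2001 + 36 days = November 6, 2001.
From September 18, 2001 through September 29, 2001 inclusive is 12 days; tolling adds 12 days: November 6, 2001 + 12 days = November 18, 2001.
November 18, 2001 is Sunday. The next qualifying day is November 19, 2001.

November 19, 2001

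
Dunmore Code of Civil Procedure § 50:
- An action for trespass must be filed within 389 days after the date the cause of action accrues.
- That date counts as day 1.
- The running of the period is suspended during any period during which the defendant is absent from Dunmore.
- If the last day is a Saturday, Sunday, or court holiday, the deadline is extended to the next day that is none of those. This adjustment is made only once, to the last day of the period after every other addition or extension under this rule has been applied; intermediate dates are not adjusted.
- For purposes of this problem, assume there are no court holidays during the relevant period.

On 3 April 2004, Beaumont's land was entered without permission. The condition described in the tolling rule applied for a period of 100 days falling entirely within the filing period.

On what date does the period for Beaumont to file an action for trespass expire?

August 4, 2005

Counting 3 April 2004 as day 1, day 389 is April 26, 2005.
Tolling adds 100 days: April 26, 2005 + 100 days = August 4, 2005.
August 4, 2005 is a Thursday and not a court holiday, so no extension applies.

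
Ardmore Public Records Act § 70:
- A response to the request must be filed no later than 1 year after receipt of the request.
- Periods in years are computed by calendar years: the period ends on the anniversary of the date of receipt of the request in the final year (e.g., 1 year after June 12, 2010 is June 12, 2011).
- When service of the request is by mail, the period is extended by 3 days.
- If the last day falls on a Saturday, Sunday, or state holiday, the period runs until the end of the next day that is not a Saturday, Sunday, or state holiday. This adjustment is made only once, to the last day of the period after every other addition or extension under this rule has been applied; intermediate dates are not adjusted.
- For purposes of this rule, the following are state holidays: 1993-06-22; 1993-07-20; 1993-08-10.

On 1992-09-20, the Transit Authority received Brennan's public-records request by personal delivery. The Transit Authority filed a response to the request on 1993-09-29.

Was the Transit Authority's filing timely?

1 year after 1992-09-20 is September 20, 1993.
Service was not by mail, so no mail extension applies.
September 20, 1993 is a Monday and not a state holiday, so no extension applies.
The deadline is September 20, 1993; the filing on September 29, 1993 is after that date.

No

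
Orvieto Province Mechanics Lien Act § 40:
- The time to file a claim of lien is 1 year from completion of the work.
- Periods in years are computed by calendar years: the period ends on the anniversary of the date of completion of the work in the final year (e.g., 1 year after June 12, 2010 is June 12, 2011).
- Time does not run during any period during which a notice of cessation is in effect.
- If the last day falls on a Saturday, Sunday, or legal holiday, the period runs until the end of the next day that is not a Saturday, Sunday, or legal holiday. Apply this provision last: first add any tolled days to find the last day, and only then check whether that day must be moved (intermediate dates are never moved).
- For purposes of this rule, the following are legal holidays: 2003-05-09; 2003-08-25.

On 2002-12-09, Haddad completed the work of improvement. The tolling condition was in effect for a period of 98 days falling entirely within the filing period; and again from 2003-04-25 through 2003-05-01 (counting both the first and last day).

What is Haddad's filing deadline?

March 23, 2004

1 year after 2002-12-09 is December 9, 2003.
Tolling adds 98 days: December 9, 2003 + 98 days = March 16, 2004.
From April 25, 2003 through May 1, 2003 inclusive is 7 days; tolling adds 7 days: March 16, 2004 + 7 days = March 23, 2004.
March 23, 2004 is a Tuesday and not a legal holiday, so no extension applies.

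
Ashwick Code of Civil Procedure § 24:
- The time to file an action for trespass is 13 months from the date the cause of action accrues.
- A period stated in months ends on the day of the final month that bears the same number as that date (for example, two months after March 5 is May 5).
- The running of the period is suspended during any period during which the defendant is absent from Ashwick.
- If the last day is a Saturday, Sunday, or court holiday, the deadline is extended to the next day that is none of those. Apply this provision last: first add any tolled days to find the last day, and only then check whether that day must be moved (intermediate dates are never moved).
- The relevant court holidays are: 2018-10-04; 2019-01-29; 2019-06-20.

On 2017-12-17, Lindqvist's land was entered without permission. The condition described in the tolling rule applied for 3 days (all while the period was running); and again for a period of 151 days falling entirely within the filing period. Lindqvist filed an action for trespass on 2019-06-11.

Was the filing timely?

Yes

13 months after 2017-12-17 is January 17, 2019.
Tolling adds 3 days: January 17, 2019 + 3 days = January 20, 2019.
Tolling adds 151 days: January 20, 2019 + 151 days = June 20, 2019.
June 20, 2019 is a listed holiday. The next qualifying day is June 21, 2019.
The deadline is June 21, 2019; the filing on June 11, 2019 is on or before that date.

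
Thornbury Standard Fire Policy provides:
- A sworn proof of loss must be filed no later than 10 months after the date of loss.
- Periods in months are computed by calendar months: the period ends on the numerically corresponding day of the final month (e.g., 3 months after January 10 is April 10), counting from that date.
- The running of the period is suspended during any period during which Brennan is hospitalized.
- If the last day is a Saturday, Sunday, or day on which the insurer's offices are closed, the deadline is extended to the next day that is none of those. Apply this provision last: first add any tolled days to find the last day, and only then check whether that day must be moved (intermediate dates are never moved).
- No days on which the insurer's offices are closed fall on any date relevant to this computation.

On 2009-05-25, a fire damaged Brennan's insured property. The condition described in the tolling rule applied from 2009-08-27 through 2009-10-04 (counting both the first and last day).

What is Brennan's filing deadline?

May 3, 2010

10 months after 2009-05-25 is March 25, 2010.
From August 27, 2009 through October 4, 2009 inclusive is 39 days; tolling adds 39 days: March 25, 2010 + 39 days = May 3, 2010.
May 3, 2010 is a Monday and not a day on which the insurer's offices are closed, so no extension applies.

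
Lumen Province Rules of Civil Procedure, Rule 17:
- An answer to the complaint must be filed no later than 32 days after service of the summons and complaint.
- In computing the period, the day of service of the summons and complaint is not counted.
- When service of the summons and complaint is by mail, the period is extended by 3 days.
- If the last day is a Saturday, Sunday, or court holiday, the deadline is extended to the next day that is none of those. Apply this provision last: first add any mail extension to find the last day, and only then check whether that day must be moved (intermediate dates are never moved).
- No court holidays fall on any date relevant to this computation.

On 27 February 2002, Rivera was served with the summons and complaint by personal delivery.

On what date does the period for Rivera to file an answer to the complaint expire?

32 days after 27 February 2002 is March 31, 2002.
Service was not by mail, so no mail extension applies.
March 31, 2002 is Sunday. The next qualifying day is April 1, 2002.

April 1, 2002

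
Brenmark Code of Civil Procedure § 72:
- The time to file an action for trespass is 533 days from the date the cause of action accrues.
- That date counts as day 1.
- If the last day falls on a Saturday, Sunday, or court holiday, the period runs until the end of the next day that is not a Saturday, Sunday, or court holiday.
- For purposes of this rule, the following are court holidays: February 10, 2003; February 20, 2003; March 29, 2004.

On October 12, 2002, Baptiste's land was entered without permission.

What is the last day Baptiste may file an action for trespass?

March 30, 2004

Counting October 12, 2002 as day 1, day 533 is March 27, 2004.
March 27, 2004 is Saturday; March 28, 2004 is Sunday; March 29, 2004 is a listed holiday. The next qualifying day is March 30, 2004.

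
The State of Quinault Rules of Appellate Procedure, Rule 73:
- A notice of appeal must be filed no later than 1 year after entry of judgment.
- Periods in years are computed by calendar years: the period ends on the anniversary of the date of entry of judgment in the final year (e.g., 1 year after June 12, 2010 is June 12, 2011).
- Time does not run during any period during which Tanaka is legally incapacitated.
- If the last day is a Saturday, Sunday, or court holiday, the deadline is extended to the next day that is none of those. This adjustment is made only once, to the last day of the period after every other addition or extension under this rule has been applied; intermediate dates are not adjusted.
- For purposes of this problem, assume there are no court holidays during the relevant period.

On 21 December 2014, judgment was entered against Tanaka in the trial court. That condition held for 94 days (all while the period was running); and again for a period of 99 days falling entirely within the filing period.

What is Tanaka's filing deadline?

1 year after 21 December 2014 is December 21, 2015.
Tolling adds 94 days: December 21, 2015 + 94 days = March 24, 2016.
Tolling adds 99 days: March 24, 2016 + 99 days = July 1, 2016.
July 1, 2016 is a Friday and not a court holiday, so no extension applies.

July 1, 2016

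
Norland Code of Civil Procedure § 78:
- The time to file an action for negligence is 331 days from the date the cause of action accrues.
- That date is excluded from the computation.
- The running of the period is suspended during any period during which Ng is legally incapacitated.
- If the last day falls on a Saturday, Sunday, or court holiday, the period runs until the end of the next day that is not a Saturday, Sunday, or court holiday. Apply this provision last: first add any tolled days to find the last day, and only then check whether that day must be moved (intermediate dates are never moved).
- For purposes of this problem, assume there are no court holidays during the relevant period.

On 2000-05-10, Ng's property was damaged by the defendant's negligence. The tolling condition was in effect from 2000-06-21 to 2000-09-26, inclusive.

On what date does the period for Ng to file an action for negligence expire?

331 days after 2000-05-10 is April 6, 2001.
From June 21, 2000 through September 26, 2000 inclusive is 98 days; tolling adds 98 days: April 6, 2001 + 98 days = July 13, 2001.
July 13, 2001 is a Friday and not a court holiday, so no extension applies.

July 13, 2001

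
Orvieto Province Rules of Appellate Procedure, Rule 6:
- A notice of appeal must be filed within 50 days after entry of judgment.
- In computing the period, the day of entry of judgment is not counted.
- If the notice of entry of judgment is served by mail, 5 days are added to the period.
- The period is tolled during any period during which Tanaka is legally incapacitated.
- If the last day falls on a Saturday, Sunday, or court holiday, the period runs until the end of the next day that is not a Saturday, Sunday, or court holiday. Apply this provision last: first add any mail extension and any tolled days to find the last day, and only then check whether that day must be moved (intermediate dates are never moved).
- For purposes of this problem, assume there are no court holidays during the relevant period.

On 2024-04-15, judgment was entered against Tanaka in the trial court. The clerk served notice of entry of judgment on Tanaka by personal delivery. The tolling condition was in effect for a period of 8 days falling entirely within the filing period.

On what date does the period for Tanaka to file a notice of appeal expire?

June 12, 2024

50 days after 2024-04-15 is June 4, 2024.
Service was not by mail, so no mail extension applies.
Tolling adds 8 days: June 4, 2024 + 8 days = June 12, 2024.
June 12, 2024 is a Wednesday and not a court holiday, so no extension applies.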